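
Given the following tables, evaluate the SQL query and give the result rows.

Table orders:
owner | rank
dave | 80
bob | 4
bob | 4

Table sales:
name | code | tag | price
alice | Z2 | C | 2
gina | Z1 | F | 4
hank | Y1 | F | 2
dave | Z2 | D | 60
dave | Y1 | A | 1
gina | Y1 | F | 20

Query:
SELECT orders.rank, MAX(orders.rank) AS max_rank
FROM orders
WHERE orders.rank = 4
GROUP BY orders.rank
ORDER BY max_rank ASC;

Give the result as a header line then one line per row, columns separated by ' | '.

== RESULT ==
orders.rank | max_rank
4 | 4

Derivation:
After WHERE (2 rows):
orders.owner | orders.rank
bob | 4
bob | 4
After GROUP BY (1 rows):
orders.rank | max_rank
4 | 4
After ORDER BY (1 rows):
orders.rank | max_rank
4 | 4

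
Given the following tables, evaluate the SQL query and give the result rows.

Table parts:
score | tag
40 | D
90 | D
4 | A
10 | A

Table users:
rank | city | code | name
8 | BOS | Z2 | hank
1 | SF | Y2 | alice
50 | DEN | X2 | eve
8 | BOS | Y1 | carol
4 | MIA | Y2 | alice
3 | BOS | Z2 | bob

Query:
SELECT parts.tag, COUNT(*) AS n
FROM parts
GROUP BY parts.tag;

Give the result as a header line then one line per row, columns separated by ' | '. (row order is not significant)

== RESULT ==
parts.tag | n
D | 2
A | 2

Derivation:
After GROUP BY (2 rows):
parts.tag | n
D | 2
A | 2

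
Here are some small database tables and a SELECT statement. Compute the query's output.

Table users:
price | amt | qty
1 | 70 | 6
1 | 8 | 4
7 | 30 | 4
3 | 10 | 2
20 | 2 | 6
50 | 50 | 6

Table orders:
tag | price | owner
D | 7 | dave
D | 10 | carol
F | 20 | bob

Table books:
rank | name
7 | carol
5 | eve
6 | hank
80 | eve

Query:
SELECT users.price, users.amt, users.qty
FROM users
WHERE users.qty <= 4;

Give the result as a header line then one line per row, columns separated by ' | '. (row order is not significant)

== RESULT ==
users.price | users.amt | users.qty
1 | 8 | 4
7 | 30 | 4
3 | 10 | 2

Derivation:
After WHERE (3 rows):
users.price | users.amt | users.qty
1 | 8 | 4
7 | 30 | 4
3 | 10 | 2
After SELECT (3 rows):
users.price | users.amt | users.qty
1 | 8 | 4
7 | 30 | 4
3 | 10 | 2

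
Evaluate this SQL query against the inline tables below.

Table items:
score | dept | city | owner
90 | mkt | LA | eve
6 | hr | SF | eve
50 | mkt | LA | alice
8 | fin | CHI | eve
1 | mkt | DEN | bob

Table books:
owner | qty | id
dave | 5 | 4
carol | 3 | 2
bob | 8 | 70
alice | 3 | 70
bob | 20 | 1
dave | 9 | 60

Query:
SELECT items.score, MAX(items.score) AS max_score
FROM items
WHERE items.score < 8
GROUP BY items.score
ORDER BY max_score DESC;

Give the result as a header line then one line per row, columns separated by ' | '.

== RESULT ==
items.score | max_score
6 | 6
1 | 1

Derivation:
After WHERE (2 rows):
items.score | items.dept | items.city | items.owner
6 | hr | SF | eve
1 | mkt | DEN | bob
After GROUP BY (2 rows):
items.score | max_score
6 | 6
1 | 1
After ORDER BY (2 rows):
items.score | max_score
6 | 6
1 | 1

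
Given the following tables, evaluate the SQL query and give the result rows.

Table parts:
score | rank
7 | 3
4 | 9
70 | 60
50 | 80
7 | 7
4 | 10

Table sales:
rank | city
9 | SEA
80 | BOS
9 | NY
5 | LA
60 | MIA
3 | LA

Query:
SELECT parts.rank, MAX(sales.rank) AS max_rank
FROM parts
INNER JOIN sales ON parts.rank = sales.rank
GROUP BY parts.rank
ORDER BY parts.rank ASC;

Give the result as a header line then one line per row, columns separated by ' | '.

== RESULT ==
parts.rank | max_rank
3 | 3
9 | 9
60 | 60
80 | 80

Derivation:
After JOIN sales (5 rows):
parts.score | parts.rank | sales.rank | sales.city
7 | 3 | 3 | LA
4 | 9 | 9 | SEA
4 | 9 | 9 | NY
70 | 60 | 60 | MIA
50 | 80 | 80 | BOS
After GROUP BY (4 rows):
parts.rank | max_rank
3 | 3
9 | 9
60 | 60
80 | 80
After ORDER BY (4 rows):
parts.rank | max_rank
3 | 3
9 | 9
60 | 60
80 | 80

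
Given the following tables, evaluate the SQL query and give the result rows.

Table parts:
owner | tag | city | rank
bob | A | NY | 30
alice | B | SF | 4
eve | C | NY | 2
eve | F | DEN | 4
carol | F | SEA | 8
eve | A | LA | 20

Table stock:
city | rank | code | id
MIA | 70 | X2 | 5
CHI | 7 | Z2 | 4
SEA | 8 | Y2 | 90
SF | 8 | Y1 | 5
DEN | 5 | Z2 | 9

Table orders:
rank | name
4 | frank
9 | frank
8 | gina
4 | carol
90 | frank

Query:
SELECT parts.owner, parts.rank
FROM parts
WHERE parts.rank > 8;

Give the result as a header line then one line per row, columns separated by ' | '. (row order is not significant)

After WHERE (2 rows):
parts.owner | parts.tag | parts.city | parts.rank
bob | A | NY | 30
eve | A | LA | 20
After SELECT (2 rows):
parts.owner | parts.rank
bob | 30
eve | 20

== RESULT ==
parts.owner | parts.rank
bob | 30
eve | 20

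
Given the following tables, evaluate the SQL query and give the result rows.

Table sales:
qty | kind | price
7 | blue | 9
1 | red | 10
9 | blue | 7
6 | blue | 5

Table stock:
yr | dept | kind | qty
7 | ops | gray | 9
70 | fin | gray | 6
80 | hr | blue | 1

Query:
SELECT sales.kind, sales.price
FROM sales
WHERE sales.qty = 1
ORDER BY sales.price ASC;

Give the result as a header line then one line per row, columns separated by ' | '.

== RESULT ==
sales.kind | sales.price
red | 10

Derivation:
After WHERE (1 rows):
sales.qty | sales.kind | sales.price
1 | red | 10
After SELECT (1 rows):
sales.kind | sales.price
red | 10
After ORDER BY (1 rows):
sales.kind | sales.price
red | 10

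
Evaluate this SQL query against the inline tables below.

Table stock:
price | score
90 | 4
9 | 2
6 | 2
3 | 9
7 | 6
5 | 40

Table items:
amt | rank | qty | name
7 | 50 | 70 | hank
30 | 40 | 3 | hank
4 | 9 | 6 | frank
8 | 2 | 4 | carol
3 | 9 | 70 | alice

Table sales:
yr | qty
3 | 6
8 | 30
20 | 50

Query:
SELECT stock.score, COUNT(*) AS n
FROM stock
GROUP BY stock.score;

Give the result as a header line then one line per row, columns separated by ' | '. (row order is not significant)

== RESULT ==
stock.score | n
4 | 1
2 | 2
9 | 1
6 | 1
40 | 1

Derivation:
After GROUP BY (5 rows):
stock.score | n
4 | 1
2 | 2
9 | 1
6 | 1
40 | 1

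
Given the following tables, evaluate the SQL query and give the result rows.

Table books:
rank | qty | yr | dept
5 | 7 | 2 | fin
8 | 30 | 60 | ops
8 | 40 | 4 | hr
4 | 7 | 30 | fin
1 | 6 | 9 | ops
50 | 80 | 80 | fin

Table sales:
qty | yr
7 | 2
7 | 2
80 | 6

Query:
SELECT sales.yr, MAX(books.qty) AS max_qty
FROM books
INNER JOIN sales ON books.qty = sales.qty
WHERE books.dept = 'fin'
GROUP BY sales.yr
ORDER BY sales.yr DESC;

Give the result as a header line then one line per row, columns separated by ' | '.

After JOIN sales (5 rows):
books.rank | books.qty | books.yr | books.dept | sales.qty | sales.yr
5 | 7 | 2 | fin | 7 | 2
5 | 7 | 2 | fin | 7 | 2
4 | 7 | 30 | fin | 7 | 2
4 | 7 | 30 | fin | 7 | 2
50 | 80 | 80 | fin | 80 | 6
After WHERE (5 rows):
books.rank | books.qty | books.yr | books.dept | sales.qty | sales.yr
5 | 7 | 2 | fin | 7 | 2
5 | 7 | 2 | fin | 7 | 2
4 | 7 | 30 | fin | 7 | 2
4 | 7 | 30 | fin | 7 | 2
50 | 80 | 80 | fin | 80 | 6
After GROUP BY (2 rows):
sales.yr | max_qty
2 | 7
6 | 80
After ORDER BY (2 rows):
sales.yr | max_qty
6 | 80
2 | 7

== RESULT ==
sales.yr | max_qty
6 | 80
2 | 7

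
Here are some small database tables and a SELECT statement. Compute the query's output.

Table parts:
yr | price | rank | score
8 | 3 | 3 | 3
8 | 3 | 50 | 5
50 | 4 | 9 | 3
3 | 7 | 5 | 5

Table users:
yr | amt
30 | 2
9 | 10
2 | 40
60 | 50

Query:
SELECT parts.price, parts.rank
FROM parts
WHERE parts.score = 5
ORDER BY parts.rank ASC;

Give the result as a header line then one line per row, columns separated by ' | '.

After WHERE (2 rows):
parts.yr | parts.price | parts.rank | parts.score
8 | 3 | 50 | 5
3 | 7 | 5 | 5
After SELECT (2 rows):
parts.price | parts.rank
3 | 50
7 | 5
After ORDER BY (2 rows):
parts.price | parts.rank
7 | 5
3 | 50

== RESULT ==
parts.price | parts.rank
7 | 5
3 | 50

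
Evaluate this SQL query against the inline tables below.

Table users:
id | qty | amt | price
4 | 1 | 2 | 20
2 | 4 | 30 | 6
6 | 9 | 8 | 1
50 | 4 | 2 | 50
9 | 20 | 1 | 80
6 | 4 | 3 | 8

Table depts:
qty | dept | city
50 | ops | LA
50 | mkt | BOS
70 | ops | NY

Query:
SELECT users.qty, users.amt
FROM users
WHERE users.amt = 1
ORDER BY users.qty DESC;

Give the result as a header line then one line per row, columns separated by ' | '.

== RESULT ==
users.qty | users.amt
20 | 1

Derivation:
After WHERE (1 rows):
users.id | users.qty | users.amt | users.price
9 | 20 | 1 | 80
After SELECT (1 rows):
users.qty | users.amt
20 | 1
After ORDER BY (1 rows):
users.qty | users.amt
20 | 1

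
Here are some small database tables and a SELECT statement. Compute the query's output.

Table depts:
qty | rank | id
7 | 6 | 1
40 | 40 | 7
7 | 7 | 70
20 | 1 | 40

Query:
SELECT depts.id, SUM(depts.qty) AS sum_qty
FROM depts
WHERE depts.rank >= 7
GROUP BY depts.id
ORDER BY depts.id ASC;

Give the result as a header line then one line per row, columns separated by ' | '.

== RESULT ==
depts.id | sum_qty
7 | 40
70 | 7

Derivation:
After WHERE (2 rows):
depts.qty | depts.rank | depts.id
40 | 40 | 7
7 | 7 | 70
After GROUP BY (2 rows):
depts.id | sum_qty
7 | 40
70 | 7
After ORDER BY (2 rows):
depts.id | sum_qty
7 | 40
70 | 7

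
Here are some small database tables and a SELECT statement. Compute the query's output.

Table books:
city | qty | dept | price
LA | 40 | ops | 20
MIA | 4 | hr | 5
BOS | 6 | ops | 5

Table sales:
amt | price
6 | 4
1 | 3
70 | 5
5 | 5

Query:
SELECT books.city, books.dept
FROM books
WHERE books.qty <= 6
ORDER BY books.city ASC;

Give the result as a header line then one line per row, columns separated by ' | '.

== RESULT ==
books.city | books.dept
BOS | ops
MIA | hr

Derivation:
After WHERE (2 rows):
books.city | books.qty | books.dept | books.price
MIA | 4 | hr | 5
BOS | 6 | ops | 5
After SELECT (2 rows):
books.city | books.dept
MIA | hr
BOS | ops
After ORDER BY (2 rows):
books.city | books.dept
BOS | ops
MIA | hr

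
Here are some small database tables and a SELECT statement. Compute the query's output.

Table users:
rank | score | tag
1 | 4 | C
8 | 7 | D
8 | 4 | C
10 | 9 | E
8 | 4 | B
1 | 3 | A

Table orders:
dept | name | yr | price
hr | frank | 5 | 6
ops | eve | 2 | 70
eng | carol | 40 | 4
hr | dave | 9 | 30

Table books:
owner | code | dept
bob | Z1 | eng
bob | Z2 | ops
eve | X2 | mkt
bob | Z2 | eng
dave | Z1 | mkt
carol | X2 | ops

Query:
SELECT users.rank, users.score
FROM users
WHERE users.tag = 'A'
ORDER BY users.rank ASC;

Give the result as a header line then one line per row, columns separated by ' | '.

== RESULT ==
users.rank | users.score
1 | 3

Derivation:
After WHERE (1 rows):
users.rank | users.score | users.tag
1 | 3 | A
After SELECT (1 rows):
users.rank | users.score
1 | 3
After ORDER BY (1 rows):
users.rank | users.score
1 | 3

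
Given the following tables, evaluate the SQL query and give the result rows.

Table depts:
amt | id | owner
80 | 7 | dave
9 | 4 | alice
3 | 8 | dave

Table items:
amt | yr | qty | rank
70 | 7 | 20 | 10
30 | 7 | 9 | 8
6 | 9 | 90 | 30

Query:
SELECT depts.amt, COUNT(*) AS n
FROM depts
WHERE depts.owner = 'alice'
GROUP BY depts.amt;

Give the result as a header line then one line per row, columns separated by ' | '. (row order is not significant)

== RESULT ==
depts.amt | n
9 | 1

Derivation:
After WHERE (1 rows):
depts.amt | depts.id | depts.owner
9 | 4 | alice
After GROUP BY (1 rows):
depts.amt | n
9 | 1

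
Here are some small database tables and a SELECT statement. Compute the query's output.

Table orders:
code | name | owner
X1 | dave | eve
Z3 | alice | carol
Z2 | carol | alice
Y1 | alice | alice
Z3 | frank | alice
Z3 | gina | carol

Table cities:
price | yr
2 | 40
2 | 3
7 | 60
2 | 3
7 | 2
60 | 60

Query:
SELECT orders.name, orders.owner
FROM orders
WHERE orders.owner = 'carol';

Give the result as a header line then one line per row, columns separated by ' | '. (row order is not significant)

== RESULT ==
orders.name | orders.owner
alice | carol
gina | carol

Derivation:
After WHERE (2 rows):
orders.code | orders.name | orders.owner
Z3 | alice | carol
Z3 | gina | carol
After SELECT (2 rows):
orders.name | orders.owner
alice | carol
gina | carol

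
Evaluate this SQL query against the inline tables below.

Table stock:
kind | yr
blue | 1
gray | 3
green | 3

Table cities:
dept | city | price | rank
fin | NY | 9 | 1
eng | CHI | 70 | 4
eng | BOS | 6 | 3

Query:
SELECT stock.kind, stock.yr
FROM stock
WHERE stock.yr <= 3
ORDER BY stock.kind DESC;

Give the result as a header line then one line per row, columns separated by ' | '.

== RESULT ==
stock.kind | stock.yr
green | 3
gray | 3
blue | 1

Derivation:
After WHERE (3 rows):
stock.kind | stock.yr
blue | 1
gray | 3
green | 3
After SELECT (3 rows):
stock.kind | stock.yr
blue | 1
gray | 3
green | 3
After ORDER BY (3 rows):
stock.kind | stock.yr
green | 3
gray | 3
blue | 1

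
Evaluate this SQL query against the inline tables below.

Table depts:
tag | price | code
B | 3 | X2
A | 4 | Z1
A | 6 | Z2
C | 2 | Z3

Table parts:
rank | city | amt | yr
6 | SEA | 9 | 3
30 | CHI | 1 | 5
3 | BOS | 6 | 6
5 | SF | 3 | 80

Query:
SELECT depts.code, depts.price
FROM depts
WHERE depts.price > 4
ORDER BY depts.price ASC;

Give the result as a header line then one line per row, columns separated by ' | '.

After WHERE (1 rows):
depts.tag | depts.price | depts.code
A | 6 | Z2
After SELECT (1 rows):
depts.code | depts.price
Z2 | 6
After ORDER BY (1 rows):
depts.code | depts.price
Z2 | 6

== RESULT ==
depts.code | depts.price
Z2 | 6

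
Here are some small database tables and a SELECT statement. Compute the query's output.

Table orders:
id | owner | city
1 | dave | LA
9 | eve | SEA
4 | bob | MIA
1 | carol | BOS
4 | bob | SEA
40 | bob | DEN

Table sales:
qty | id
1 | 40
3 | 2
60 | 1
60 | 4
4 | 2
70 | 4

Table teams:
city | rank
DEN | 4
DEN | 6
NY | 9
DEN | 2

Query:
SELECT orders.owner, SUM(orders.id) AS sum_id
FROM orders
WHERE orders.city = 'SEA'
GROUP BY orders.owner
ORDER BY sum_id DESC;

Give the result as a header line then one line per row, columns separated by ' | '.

After WHERE (2 rows):
orders.id | orders.owner | orders.city
9 | eve | SEA
4 | bob | SEA
After GROUP BY (2 rows):
orders.owner | sum_id
eve | 9
bob | 4
After ORDER BY (2 rows):
orders.owner | sum_id
eve | 9
bob | 4

== RESULT ==
orders.owner | sum_id
eve | 9
bob | 4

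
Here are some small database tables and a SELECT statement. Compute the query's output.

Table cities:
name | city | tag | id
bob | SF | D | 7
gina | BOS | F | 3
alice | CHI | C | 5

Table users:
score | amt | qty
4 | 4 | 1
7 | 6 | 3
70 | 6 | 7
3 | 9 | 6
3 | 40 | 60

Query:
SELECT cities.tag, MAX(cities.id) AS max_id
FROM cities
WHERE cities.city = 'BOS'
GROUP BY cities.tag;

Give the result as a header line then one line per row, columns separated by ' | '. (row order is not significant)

After WHERE (1 rows):
cities.name | cities.city | cities.tag | cities.id
gina | BOS | F | 3
After GROUP BY (1 rows):
cities.tag | max_id
F | 3

== RESULT ==
cities.tag | max_id
F | 3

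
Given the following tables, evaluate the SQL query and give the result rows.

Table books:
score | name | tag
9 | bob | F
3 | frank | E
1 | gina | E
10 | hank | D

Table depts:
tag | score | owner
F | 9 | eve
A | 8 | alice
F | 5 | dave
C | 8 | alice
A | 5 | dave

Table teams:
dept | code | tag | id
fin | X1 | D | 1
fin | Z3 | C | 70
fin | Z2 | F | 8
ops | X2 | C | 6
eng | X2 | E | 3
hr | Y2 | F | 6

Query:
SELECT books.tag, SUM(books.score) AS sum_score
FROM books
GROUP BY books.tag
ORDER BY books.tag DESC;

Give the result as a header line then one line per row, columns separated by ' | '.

== RESULT ==
books.tag | sum_score
F | 9
E | 4
D | 10

Derivation:
After GROUP BY (3 rows):
books.tag | sum_score
F | 9
E | 4
D | 10
After ORDER BY (3 rows):
books.tag | sum_score
F | 9
E | 4
D | 10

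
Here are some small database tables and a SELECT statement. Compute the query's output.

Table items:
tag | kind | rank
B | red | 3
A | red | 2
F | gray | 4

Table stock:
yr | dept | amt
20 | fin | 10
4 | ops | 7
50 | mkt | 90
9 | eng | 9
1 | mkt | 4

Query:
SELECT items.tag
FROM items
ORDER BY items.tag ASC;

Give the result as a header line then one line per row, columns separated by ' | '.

After SELECT (3 rows):
items.tag
B
A
F
After ORDER BY (3 rows):
items.tag
A
B
F

== RESULT ==
items.tag
A
B
F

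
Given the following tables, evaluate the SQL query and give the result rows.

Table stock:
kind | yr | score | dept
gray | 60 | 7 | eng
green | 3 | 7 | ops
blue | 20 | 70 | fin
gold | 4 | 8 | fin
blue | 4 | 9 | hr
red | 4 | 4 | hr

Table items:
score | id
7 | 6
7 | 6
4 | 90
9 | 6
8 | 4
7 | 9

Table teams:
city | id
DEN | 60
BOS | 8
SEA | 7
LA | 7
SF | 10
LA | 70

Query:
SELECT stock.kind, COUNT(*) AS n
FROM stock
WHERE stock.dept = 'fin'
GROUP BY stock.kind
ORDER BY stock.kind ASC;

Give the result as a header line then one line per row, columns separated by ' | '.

After WHERE (2 rows):
stock.kind | stock.yr | stock.score | stock.dept
blue | 20 | 70 | fin
gold | 4 | 8 | fin
After GROUP BY (2 rows):
stock.kind | n
blue | 1
gold | 1
After ORDER BY (2 rows):
stock.kind | n
blue | 1
gold | 1

== RESULT ==
stock.kind | n
blue | 1
gold | 1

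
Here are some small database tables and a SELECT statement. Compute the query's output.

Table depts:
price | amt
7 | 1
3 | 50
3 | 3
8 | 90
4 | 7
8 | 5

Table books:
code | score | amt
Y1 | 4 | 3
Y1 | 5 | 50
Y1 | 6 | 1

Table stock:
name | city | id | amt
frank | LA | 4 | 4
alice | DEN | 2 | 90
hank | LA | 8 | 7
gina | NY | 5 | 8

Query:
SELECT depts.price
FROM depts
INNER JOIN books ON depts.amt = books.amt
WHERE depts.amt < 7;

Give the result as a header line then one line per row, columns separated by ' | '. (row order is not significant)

After JOIN books (3 rows):
depts.price | depts.amt | books.code | books.score | books.amt
7 | 1 | Y1 | 6 | 1
3 | 50 | Y1 | 5 | 50
3 | 3 | Y1 | 4 | 3
After WHERE (2 rows):
depts.price | depts.amt | books.code | books.score | books.amt
7 | 1 | Y1 | 6 | 1
3 | 3 | Y1 | 4 | 3
After SELECT (2 rows):
depts.price
7
3

== RESULT ==
depts.price
7
3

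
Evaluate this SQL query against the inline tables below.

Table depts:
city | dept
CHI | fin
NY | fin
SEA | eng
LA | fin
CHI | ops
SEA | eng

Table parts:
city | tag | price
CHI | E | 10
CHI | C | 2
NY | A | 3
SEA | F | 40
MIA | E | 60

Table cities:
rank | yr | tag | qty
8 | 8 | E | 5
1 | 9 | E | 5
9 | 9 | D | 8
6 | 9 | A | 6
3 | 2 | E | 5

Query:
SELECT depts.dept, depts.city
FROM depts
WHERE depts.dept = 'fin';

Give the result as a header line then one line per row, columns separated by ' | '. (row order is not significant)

== RESULT ==
depts.dept | depts.city
fin | CHI
fin | NY
fin | LA

Derivation:
After WHERE (3 rows):
depts.city | depts.dept
CHI | fin
NY | fin
LA | fin
After SELECT (3 rows):
depts.dept | depts.city
fin | CHI
fin | NY
fin | LA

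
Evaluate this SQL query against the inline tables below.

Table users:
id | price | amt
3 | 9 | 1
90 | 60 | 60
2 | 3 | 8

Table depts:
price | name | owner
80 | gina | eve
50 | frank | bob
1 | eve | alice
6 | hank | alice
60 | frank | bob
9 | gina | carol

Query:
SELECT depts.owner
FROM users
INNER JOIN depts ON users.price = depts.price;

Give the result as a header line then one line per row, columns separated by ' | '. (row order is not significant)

After JOIN depts (2 rows):
users.id | users.price | users.amt | depts.price | depts.name | depts.owner
3 | 9 | 1 | 9 | gina | carol
90 | 60 | 60 | 60 | frank | bob
After SELECT (2 rows):
depts.owner
carol
bob

== RESULT ==
depts.owner
carol
bob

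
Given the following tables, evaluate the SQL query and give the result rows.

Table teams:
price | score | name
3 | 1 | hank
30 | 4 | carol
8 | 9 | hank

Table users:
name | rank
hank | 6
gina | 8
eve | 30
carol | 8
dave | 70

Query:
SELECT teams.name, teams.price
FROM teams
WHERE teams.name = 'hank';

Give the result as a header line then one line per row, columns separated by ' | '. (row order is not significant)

== RESULT ==
teams.name | teams.price
hank | 3
hank | 8

Derivation:
After WHERE (2 rows):
teams.price | teams.score | teams.name
3 | 1 | hank
8 | 9 | hank
After SELECT (2 rows):
teams.name | teams.price
hank | 3
hank | 8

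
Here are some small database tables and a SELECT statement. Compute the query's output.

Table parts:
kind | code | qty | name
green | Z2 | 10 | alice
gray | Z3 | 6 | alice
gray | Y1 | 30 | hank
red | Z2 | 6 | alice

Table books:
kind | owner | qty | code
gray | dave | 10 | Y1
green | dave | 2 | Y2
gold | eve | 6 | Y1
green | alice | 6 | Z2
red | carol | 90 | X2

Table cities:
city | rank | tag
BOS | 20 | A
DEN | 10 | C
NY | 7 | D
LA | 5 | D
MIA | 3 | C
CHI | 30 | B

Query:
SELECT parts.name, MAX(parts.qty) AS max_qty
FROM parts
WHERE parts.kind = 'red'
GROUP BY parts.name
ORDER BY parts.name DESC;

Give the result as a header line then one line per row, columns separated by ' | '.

== RESULT ==
parts.name | max_qty
alice | 6

Derivation:
After WHERE (1 rows):
parts.kind | parts.code | parts.qty | parts.name
red | Z2 | 6 | alice
After GROUP BY (1 rows):
parts.name | max_qty
alice | 6
After ORDER BY (1 rows):
parts.name | max_qty
alice | 6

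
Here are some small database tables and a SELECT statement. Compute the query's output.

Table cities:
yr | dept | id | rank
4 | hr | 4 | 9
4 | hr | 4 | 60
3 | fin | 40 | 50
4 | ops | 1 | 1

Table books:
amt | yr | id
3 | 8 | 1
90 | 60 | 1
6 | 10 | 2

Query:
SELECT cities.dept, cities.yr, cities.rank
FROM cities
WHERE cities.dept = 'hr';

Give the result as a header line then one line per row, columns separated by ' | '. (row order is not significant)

== RESULT ==
cities.dept | cities.yr | cities.rank
hr | 4 | 9
hr | 4 | 60

Derivation:
After WHERE (2 rows):
cities.yr | cities.dept | cities.id | cities.rank
4 | hr | 4 | 9
4 | hr | 4 | 60
After SELECT (2 rows):
cities.dept | cities.yr | cities.rank
hr | 4 | 9
hr | 4 | 60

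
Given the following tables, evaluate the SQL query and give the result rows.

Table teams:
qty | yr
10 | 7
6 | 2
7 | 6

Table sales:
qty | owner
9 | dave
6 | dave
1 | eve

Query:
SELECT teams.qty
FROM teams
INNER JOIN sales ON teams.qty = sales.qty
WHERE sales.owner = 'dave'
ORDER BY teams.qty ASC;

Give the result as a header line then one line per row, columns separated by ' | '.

After JOIN sales (1 rows):
teams.qty | teams.yr | sales.qty | sales.owner
6 | 2 | 6 | dave
After WHERE (1 rows):
teams.qty | teams.yr | sales.qty | sales.owner
6 | 2 | 6 | dave
After SELECT (1 rows):
teams.qty
6
After ORDER BY (1 rows):
teams.qty
6

== RESULT ==
teams.qty
6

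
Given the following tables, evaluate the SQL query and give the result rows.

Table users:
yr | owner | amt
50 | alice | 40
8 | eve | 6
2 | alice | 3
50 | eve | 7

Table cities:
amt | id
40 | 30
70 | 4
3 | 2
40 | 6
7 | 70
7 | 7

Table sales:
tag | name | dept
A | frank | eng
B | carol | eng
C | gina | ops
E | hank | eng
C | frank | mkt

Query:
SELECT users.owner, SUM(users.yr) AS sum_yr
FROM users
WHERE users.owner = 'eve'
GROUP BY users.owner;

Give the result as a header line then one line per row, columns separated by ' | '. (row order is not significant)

== RESULT ==
users.owner | sum_yr
eve | 58

Derivation:
After WHERE (2 rows):
users.yr | users.owner | users.amt
8 | eve | 6
50 | eve | 7
After GROUP BY (1 rows):
users.owner | sum_yr
eve | 58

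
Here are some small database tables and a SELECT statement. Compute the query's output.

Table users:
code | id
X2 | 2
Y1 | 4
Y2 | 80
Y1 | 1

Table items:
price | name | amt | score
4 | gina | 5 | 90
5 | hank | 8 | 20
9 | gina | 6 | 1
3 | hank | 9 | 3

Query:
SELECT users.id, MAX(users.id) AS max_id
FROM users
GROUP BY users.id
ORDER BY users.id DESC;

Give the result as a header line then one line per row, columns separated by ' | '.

After GROUP BY (4 rows):
users.id | max_id
2 | 2
4 | 4
80 | 80
1 | 1
After ORDER BY (4 rows):
users.id | max_id
80 | 80
4 | 4
2 | 2
1 | 1

== RESULT ==
users.id | max_id
80 | 80
4 | 4
2 | 2
1 | 1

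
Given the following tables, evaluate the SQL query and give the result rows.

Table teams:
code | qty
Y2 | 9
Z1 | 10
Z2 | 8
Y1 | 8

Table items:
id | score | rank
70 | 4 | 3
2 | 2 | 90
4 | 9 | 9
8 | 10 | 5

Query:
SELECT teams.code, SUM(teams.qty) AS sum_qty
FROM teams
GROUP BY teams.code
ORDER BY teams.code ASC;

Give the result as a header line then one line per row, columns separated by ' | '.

== RESULT ==
teams.code | sum_qty
Y1 | 8
Y2 | 9
Z1 | 10
Z2 | 8

Derivation:
After GROUP BY (4 rows):
teams.code | sum_qty
Y2 | 9
Z1 | 10
Z2 | 8
Y1 | 8
After ORDER BY (4 rows):
teams.code | sum_qty
Y1 | 8
Y2 | 9
Z1 | 10
Z2 | 8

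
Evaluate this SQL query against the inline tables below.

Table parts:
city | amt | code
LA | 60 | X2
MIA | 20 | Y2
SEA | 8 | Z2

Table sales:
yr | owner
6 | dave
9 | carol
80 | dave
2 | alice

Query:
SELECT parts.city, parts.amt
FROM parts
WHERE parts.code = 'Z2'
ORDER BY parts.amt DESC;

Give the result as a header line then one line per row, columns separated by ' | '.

== RESULT ==
parts.city | parts.amt
SEA | 8

Derivation:
After WHERE (1 rows):
parts.city | parts.amt | parts.code
SEA | 8 | Z2
After SELECT (1 rows):
parts.city | parts.amt
SEA | 8
After ORDER BY (1 rows):
parts.city | parts.amt
SEA | 8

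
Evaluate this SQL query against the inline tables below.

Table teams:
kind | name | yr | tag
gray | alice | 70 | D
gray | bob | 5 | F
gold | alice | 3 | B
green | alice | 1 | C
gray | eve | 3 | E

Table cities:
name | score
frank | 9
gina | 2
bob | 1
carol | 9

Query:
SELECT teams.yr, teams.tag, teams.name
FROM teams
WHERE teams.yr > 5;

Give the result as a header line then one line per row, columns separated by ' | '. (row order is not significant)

== RESULT ==
teams.yr | teams.tag | teams.name
70 | D | alice

Derivation:
After WHERE (1 rows):
teams.kind | teams.name | teams.yr | teams.tag
gray | alice | 70 | D
After SELECT (1 rows):
teams.yr | teams.tag | teams.name
70 | D | alice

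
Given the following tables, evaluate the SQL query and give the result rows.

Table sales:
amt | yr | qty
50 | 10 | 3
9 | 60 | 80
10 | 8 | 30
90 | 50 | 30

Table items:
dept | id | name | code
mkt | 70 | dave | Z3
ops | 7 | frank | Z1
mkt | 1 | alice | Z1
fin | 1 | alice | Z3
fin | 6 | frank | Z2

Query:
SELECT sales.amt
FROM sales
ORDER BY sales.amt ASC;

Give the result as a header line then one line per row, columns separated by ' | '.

After SELECT (4 rows):
sales.amt
50
9
10
90
After ORDER BY (4 rows):
sales.amt
9
10
50
90

== RESULT ==
sales.amt
9
10
50
90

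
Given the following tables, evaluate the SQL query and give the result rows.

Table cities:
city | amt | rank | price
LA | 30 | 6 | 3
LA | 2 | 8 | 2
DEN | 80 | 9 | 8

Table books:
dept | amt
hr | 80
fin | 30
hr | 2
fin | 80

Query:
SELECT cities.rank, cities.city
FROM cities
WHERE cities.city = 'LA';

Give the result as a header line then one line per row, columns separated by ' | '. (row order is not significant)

After WHERE (2 rows):
cities.city | cities.amt | cities.rank | cities.price
LA | 30 | 6 | 3
LA | 2 | 8 | 2
After SELECT (2 rows):
cities.rank | cities.city
6 | LA
8 | LA

== RESULT ==
cities.rank | cities.city
6 | LA
8 | LA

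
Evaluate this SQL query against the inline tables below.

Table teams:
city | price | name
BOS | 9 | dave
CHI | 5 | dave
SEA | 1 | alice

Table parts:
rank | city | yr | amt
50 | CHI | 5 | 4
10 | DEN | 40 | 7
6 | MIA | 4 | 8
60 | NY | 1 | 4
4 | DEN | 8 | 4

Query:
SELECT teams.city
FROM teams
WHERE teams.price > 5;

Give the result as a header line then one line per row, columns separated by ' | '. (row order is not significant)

After WHERE (1 rows):
teams.city | teams.price | teams.name
BOS | 9 | dave
After SELECT (1 rows):
teams.city
BOS

== RESULT ==
teams.city
BOS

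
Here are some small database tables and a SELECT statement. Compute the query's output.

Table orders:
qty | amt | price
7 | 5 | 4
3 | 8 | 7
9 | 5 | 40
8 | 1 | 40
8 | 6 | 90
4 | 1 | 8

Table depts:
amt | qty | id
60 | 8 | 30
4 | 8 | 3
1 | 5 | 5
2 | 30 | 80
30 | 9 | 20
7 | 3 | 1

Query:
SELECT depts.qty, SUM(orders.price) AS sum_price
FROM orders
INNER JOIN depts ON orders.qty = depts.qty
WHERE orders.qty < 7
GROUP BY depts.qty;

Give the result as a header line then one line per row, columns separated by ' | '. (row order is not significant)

After JOIN depts (6 rows):
orders.qty | orders.amt | orders.price | depts.amt | depts.qty | depts.id
3 | 8 | 7 | 7 | 3 | 1
9 | 5 | 40 | 30 | 9 | 20
8 | 1 | 40 | 60 | 8 | 30
8 | 1 | 40 | 4 | 8 | 3
8 | 6 | 90 | 60 | 8 | 30
8 | 6 | 90 | 4 | 8 | 3
After WHERE (1 rows):
orders.qty | orders.amt | orders.price | depts.amt | depts.qty | depts.id
3 | 8 | 7 | 7 | 3 | 1
After GROUP BY (1 rows):
depts.qty | sum_price
3 | 7

== RESULT ==
depts.qty | sum_price
3 | 7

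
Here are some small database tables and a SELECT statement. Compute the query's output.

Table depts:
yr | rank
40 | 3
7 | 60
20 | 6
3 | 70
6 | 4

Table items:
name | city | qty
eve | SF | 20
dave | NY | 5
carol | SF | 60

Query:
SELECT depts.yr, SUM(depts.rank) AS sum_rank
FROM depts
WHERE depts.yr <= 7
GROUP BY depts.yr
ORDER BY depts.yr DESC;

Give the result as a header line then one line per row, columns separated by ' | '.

After WHERE (3 rows):
depts.yr | depts.rank
7 | 60
3 | 70
6 | 4
After GROUP BY (3 rows):
depts.yr | sum_rank
7 | 60
3 | 70
6 | 4
After ORDER BY (3 rows):
depts.yr | sum_rank
7 | 60
6 | 4
3 | 70

== RESULT ==
depts.yr | sum_rank
7 | 60
6 | 4
3 | 70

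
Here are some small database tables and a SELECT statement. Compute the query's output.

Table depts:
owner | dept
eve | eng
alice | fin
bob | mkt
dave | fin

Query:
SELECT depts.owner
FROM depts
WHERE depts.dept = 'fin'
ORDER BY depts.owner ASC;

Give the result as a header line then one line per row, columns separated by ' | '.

== RESULT ==
depts.owner
alice
dave

Derivation:
After WHERE (2 rows):
depts.owner | depts.dept
alice | fin
dave | fin
After SELECT (2 rows):
depts.owner
alice
dave
After ORDER BY (2 rows):
depts.owner
alice
dave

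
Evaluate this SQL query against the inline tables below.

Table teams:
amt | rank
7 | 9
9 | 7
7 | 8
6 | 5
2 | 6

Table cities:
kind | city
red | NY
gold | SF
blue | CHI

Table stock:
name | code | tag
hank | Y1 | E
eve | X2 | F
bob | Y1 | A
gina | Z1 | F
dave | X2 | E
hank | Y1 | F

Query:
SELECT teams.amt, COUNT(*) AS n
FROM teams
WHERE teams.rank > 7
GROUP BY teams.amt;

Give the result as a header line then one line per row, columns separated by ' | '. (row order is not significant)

== RESULT ==
teams.amt | n
7 | 2

Derivation:
After WHERE (2 rows):
teams.amt | teams.rank
7 | 9
7 | 8
After GROUP BY (1 rows):
teams.amt | n
7 | 2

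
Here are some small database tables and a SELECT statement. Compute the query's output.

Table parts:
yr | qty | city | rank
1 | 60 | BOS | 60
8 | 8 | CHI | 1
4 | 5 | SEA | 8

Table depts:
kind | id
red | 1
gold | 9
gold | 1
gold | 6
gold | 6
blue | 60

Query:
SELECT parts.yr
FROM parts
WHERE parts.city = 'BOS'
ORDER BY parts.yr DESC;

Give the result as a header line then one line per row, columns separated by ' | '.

== RESULT ==
parts.yr
1

Derivation:
After WHERE (1 rows):
parts.yr | parts.qty | parts.city | parts.rank
1 | 60 | BOS | 60
After SELECT (1 rows):
parts.yr
1
After ORDER BY (1 rows):
parts.yr
1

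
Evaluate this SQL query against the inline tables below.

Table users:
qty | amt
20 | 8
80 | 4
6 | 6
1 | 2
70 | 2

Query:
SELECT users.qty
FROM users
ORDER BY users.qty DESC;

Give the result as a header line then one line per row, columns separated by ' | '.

== RESULT ==
users.qty
80
70
20
6
1

Derivation:
After SELECT (5 rows):
users.qty
20
80
6
1
70
After ORDER BY (5 rows):
users.qty
80
70
20
6
1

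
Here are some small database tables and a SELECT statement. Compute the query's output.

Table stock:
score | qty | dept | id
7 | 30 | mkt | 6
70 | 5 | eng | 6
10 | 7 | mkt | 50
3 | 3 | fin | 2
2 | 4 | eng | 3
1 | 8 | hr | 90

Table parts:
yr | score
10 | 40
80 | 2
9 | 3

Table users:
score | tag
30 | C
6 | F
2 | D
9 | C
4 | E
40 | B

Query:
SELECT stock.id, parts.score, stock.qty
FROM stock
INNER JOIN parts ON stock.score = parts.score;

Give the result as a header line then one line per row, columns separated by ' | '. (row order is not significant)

== RESULT ==
stock.id | parts.score | stock.qty
2 | 3 | 3
3 | 2 | 4

Derivation:
After JOIN parts (2 rows):
stock.score | stock.qty | stock.dept | stock.id | parts.yr | parts.score
3 | 3 | fin | 2 | 9 | 3
2 | 4 | eng | 3 | 80 | 2
After SELECT (2 rows):
stock.id | parts.score | stock.qty
2 | 3 | 3
3 | 2 | 4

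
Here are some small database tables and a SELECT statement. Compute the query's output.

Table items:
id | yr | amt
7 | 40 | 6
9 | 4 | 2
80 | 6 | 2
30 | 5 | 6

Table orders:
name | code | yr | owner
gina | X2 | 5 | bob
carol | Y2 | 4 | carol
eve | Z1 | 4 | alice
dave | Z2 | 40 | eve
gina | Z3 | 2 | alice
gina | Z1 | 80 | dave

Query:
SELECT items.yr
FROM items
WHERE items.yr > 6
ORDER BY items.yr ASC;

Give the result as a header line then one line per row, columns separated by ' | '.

== RESULT ==
items.yr
40

Derivation:
After WHERE (1 rows):
items.id | items.yr | items.amt
7 | 40 | 6
After SELECT (1 rows):
items.yr
40
After ORDER BY (1 rows):
items.yr
40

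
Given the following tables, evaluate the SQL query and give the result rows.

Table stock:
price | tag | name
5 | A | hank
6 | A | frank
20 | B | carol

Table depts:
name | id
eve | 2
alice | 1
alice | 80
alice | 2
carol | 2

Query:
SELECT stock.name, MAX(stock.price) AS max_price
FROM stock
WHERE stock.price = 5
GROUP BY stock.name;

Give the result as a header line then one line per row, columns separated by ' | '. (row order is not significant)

== RESULT ==
stock.name | max_price
hank | 5

Derivation:
After WHERE (1 rows):
stock.price | stock.tag | stock.name
5 | A | hank
After GROUP BY (1 rows):
stock.name | max_price
hank | 5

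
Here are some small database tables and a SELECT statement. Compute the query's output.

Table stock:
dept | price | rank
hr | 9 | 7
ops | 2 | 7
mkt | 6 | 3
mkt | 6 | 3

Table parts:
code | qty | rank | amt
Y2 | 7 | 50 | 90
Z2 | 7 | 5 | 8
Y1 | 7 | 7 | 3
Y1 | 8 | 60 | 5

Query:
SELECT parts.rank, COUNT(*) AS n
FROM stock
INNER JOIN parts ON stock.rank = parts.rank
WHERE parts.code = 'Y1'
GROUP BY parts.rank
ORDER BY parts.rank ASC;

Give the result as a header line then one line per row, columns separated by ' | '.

After JOIN parts (2 rows):
stock.dept | stock.price | stock.rank | parts.code | parts.qty | parts.rank | parts.amt
hr | 9 | 7 | Y1 | 7 | 7 | 3
ops | 2 | 7 | Y1 | 7 | 7 | 3
After WHERE (2 rows):
stock.dept | stock.price | stock.rank | parts.code | parts.qty | parts.rank | parts.amt
hr | 9 | 7 | Y1 | 7 | 7 | 3
ops | 2 | 7 | Y1 | 7 | 7 | 3
After GROUP BY (1 rows):
parts.rank | n
7 | 2
After ORDER BY (1 rows):
parts.rank | n
7 | 2

== RESULT ==
parts.rank | n
7 | 2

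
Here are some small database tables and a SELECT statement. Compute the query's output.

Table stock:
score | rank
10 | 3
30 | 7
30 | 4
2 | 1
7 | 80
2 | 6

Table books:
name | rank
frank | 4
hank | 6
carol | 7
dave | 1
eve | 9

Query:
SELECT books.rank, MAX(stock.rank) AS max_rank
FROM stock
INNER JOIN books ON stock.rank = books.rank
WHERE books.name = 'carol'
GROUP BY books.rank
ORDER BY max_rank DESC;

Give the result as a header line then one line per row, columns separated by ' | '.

After JOIN books (4 rows):
stock.score | stock.rank | books.name | books.rank
30 | 7 | carol | 7
30 | 4 | frank | 4
2 | 1 | dave | 1
2 | 6 | hank | 6
After WHERE (1 rows):
stock.score | stock.rank | books.name | books.rank
30 | 7 | carol | 7
After GROUP BY (1 rows):
books.rank | max_rank
7 | 7
After ORDER BY (1 rows):
books.rank | max_rank
7 | 7

== RESULT ==
books.rank | max_rank
7 | 7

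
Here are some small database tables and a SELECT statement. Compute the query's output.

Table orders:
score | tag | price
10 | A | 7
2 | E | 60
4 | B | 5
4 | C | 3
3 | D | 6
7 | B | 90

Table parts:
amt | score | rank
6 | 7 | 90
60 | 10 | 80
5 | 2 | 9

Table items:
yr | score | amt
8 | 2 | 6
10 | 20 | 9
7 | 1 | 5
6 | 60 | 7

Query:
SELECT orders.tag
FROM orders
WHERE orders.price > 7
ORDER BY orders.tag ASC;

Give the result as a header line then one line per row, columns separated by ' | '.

== RESULT ==
orders.tag
B
E

Derivation:
After WHERE (2 rows):
orders.score | orders.tag | orders.price
2 | E | 60
7 | B | 90
After SELECT (2 rows):
orders.tag
E
B
After ORDER BY (2 rows):
orders.tag
B
E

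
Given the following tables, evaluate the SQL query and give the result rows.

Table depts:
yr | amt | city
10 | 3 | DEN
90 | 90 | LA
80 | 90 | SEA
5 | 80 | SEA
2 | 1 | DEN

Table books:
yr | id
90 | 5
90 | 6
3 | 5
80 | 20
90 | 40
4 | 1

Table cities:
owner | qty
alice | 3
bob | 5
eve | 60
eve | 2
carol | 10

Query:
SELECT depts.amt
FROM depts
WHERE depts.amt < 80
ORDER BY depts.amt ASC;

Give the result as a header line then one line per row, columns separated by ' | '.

== RESULT ==
depts.amt
1
3

Derivation:
After WHERE (2 rows):
depts.yr | depts.amt | depts.city
10 | 3 | DEN
2 | 1 | DEN
After SELECT (2 rows):
depts.amt
3
1
After ORDER BY (2 rows):
depts.amt
1
3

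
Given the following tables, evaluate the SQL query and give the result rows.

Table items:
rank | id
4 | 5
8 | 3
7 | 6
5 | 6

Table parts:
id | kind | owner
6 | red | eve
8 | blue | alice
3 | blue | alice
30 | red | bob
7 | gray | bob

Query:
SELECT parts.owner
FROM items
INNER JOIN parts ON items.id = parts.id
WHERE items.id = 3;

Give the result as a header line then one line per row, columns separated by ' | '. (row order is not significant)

After JOIN parts (3 rows):
items.rank | items.id | parts.id | parts.kind | parts.owner
8 | 3 | 3 | blue | alice
7 | 6 | 6 | red | eve
5 | 6 | 6 | red | eve
After WHERE (1 rows):
items.rank | items.id | parts.id | parts.kind | parts.owner
8 | 3 | 3 | blue | alice
After SELECT (1 rows):
parts.owner
alice

== RESULT ==
parts.owner
alice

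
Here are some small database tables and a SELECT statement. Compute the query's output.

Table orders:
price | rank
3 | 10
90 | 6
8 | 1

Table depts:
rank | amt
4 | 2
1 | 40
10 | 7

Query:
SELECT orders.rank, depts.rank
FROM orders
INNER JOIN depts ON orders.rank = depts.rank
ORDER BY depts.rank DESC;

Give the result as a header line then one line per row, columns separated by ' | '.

After JOIN depts (2 rows):
orders.price | orders.rank | depts.rank | depts.amt
3 | 10 | 10 | 7
8 | 1 | 1 | 40
After SELECT (2 rows):
orders.rank | depts.rank
10 | 10
1 | 1
After ORDER BY (2 rows):
orders.rank | depts.rank
10 | 10
1 | 1

== RESULT ==
orders.rank | depts.rank
10 | 10
1 | 1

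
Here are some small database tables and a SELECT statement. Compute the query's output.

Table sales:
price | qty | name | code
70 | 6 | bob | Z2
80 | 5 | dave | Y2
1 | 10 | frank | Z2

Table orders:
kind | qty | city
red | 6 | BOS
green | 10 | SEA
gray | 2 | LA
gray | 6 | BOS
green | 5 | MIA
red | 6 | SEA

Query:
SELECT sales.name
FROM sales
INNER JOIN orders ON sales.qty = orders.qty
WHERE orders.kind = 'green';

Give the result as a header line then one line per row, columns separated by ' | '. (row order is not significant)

== RESULT ==
sales.name
dave
frank

Derivation:
After JOIN orders (5 rows):
sales.price | sales.qty | sales.name | sales.code | orders.kind | orders.qty | orders.city
70 | 6 | bob | Z2 | red | 6 | BOS
70 | 6 | bob | Z2 | gray | 6 | BOS
70 | 6 | bob | Z2 | red | 6 | SEA
80 | 5 | dave | Y2 | green | 5 | MIA
1 | 10 | frank | Z2 | green | 10 | SEA
After WHERE (2 rows):
sales.price | sales.qty | sales.name | sales.code | orders.kind | orders.qty | orders.city
80 | 5 | dave | Y2 | green | 5 | MIA
1 | 10 | frank | Z2 | green | 10 | SEA
After SELECT (2 rows):
sales.name
dave
frank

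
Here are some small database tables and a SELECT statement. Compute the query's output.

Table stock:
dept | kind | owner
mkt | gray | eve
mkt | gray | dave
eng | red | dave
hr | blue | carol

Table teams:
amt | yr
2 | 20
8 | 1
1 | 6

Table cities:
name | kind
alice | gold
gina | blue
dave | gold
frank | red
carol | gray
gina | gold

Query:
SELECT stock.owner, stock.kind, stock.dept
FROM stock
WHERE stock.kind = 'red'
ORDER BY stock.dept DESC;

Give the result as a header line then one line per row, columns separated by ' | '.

After WHERE (1 rows):
stock.dept | stock.kind | stock.owner
eng | red | dave
After SELECT (1 rows):
stock.owner | stock.kind | stock.dept
dave | red | eng
After ORDER BY (1 rows):
stock.owner | stock.kind | stock.dept
dave | red | eng

== RESULT ==
stock.owner | stock.kind | stock.dept
dave | red | eng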